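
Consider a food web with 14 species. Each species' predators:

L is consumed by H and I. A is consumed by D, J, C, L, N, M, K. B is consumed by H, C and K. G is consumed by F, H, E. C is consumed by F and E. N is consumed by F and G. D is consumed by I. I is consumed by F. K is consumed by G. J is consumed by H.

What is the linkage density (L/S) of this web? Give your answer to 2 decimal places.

There are L = 23 links among S = 14 species.
L/S = 23/14 = 1.6429 ≈ 1.64.

L/S = 1.64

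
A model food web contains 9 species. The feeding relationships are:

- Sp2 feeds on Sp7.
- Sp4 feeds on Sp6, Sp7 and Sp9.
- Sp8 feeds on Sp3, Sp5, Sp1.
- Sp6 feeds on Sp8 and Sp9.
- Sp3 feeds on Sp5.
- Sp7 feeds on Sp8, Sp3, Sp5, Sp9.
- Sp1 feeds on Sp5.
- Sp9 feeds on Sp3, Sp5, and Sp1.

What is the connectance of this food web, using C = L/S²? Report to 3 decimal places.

C = 0.222

The web has S = 9 species and L = 18 feeding links.
C = L / S² = 18 / 81 = 0.2222 ≈ 0.222.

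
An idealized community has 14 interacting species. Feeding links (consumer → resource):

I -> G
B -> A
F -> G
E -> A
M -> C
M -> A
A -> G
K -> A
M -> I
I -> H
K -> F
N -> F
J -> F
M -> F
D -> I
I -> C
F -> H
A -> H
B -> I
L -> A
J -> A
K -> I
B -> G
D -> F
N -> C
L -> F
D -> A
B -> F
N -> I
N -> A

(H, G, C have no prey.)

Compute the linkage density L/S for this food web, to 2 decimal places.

L/S = 2.14

There are L = 30 links among S = 14 species.
L/S = 30/14 = 2.1429 ≈ 2.14.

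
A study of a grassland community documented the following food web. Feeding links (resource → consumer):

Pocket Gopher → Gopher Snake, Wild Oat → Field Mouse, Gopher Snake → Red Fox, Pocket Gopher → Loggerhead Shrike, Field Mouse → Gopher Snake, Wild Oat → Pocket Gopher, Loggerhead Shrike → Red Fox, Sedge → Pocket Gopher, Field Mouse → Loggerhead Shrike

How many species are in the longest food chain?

One longest chain: Sedge → Pocket Gopher → Loggerhead Shrike → Red Fox.
It has 4 species and 3 links.

4 species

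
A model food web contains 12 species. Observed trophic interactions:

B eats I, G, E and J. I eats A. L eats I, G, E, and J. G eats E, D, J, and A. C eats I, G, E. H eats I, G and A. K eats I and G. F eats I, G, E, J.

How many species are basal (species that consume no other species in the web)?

Basal species (no prey listed): D, A, J, E.
Count: 4.

4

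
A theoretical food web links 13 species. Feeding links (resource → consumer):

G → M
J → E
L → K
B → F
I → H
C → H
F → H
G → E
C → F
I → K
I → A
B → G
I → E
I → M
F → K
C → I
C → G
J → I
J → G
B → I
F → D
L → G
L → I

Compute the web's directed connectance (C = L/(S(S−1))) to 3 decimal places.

C = 0.147

The web has S = 13 species and L = 23 feeding links.
C = L / (S(S−1)) = 23 / 156 = 0.1474 ≈ 0.147.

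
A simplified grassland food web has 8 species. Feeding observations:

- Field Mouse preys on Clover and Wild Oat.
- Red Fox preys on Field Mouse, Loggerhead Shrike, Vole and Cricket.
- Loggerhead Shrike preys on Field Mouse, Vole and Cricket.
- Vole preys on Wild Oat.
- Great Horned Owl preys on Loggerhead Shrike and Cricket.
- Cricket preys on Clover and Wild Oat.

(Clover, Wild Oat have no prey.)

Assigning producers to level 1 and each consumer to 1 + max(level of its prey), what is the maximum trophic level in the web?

4

Producers (level 1): Clover, Wild Oat.
Clover → Field Mouse → Loggerhead Shrike → Great Horned Owl gives Great Horned Owl level 4.
No species has a prey at level 4, so no species reaches level 5.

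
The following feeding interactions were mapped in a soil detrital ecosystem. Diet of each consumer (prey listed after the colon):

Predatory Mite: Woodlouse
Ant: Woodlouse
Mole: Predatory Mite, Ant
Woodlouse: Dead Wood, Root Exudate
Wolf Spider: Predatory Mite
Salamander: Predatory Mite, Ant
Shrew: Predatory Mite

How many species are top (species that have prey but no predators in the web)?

Top species (has prey, but nothing eats it): Wolf Spider, Shrew, Salamander, Mole.
Count: 4.

4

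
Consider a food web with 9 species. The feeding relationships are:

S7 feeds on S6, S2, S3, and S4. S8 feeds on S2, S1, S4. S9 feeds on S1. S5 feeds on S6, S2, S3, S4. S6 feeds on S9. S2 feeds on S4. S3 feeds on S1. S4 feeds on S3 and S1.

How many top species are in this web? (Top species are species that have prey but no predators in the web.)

Top species (has prey, but nothing eats it): S5, S8, S7.
Count: 3.

3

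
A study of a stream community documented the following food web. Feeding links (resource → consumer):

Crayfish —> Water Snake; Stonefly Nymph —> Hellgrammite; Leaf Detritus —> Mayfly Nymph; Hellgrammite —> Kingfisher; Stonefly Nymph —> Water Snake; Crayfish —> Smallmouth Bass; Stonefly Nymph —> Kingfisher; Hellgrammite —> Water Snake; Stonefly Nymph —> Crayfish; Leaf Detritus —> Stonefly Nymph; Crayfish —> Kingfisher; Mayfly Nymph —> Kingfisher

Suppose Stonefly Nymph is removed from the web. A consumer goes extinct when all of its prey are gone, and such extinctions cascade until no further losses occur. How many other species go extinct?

Remove Stonefly Nymph.
Round 1: Hellgrammite (all prey gone), Crayfish (all prey gone) → extinct.
Round 2: Water Snake (all prey gone), Smallmouth Bass (all prey gone) → extinct.
No further losses. Total secondary extinctions: 4.

4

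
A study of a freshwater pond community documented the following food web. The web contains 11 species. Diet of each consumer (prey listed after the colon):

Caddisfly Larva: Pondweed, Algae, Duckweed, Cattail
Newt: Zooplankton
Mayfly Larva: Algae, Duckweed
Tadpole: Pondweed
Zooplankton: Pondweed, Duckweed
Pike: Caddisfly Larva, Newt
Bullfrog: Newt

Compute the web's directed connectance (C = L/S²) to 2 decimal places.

The web has S = 11 species and L = 13 feeding links.
C = L / S² = 13 / 121 = 0.1074 ≈ 0.11.

C = 0.11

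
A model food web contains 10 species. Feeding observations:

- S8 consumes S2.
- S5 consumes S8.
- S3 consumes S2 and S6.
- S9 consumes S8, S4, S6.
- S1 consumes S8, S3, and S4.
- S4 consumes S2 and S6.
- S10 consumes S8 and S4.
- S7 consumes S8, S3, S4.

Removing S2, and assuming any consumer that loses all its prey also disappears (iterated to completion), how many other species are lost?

2

Remove S2.
Round 1: S8 (all prey gone) → extinct.
Round 2: S5 (all prey gone) → extinct.
No further losses. Total secondary extinctions: 2.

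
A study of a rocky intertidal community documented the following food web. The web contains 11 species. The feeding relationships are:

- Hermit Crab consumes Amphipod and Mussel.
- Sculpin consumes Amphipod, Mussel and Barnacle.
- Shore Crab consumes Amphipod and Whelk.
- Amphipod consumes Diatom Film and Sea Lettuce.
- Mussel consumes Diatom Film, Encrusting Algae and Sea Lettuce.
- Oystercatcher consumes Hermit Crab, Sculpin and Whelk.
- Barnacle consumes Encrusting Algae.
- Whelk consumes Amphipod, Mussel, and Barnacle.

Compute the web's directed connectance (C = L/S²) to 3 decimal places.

C = 0.157

The web has S = 11 species and L = 19 feeding links.
C = L / S² = 19 / 121 = 0.1570 ≈ 0.157.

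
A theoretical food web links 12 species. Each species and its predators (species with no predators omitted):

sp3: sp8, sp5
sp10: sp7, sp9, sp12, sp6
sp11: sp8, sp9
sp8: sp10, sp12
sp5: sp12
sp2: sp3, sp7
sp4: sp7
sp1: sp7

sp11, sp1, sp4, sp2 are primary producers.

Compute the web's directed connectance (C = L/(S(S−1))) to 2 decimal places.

C = 0.11

The web has S = 12 species and L = 15 feeding links.
C = L / (S(S−1)) = 15 / 132 = 0.1136 ≈ 0.11.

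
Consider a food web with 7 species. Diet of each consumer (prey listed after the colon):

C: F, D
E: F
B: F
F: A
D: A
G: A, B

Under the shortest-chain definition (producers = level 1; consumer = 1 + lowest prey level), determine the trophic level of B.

Trophic level 3

A is a producer → level 1.
F eats A → level 2.
B eats F → level 3.
No prey of B is below level 2, so 3 is the minimum.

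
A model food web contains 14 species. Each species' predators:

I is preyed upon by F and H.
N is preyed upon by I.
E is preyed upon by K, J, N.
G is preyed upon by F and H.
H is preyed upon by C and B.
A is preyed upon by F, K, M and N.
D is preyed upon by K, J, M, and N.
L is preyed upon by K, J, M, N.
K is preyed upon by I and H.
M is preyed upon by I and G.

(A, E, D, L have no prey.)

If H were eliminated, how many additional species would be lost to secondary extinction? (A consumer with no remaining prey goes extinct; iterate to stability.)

Remove H.
Round 1: C (all prey gone), B (all prey gone) → extinct.
No further losses. Total secondary extinctions: 2.

2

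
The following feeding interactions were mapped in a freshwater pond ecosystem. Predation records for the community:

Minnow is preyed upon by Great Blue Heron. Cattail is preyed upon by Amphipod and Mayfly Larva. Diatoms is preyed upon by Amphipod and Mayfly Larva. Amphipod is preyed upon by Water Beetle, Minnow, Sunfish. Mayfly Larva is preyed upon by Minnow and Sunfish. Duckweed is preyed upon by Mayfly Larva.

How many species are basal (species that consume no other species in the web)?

3

Basal species (no prey listed): Cattail, Diatoms, Duckweed.
Count: 3.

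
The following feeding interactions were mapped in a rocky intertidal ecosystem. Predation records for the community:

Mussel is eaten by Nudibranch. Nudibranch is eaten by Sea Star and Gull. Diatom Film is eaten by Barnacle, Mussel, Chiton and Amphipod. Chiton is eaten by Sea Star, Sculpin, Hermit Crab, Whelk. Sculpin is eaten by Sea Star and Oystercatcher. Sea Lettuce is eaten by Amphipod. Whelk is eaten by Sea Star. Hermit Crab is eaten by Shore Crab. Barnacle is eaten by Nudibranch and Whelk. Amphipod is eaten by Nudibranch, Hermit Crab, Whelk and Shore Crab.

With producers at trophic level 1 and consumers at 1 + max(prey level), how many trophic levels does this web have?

4

Producers (level 1): Sea Lettuce, Diatom Film.
Sea Lettuce → Amphipod → Hermit Crab → Shore Crab gives Shore Crab level 4.
No species has a prey at level 4, so no species reaches level 5.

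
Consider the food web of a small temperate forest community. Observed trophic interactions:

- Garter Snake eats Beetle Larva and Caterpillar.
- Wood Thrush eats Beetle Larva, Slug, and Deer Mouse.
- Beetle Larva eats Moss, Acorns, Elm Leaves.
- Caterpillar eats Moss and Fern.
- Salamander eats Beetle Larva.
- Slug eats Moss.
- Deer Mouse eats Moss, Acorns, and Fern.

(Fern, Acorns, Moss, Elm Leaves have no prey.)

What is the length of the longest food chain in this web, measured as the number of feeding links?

2 links

One longest chain: Fern → Deer Mouse → Wood Thrush.
It has 3 species and 2 links.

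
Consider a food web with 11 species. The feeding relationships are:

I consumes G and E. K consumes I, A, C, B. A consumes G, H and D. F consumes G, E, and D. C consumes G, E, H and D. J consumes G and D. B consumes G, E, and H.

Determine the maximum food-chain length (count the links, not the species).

2 links

One longest chain: G → I → K.
It has 3 species and 2 links.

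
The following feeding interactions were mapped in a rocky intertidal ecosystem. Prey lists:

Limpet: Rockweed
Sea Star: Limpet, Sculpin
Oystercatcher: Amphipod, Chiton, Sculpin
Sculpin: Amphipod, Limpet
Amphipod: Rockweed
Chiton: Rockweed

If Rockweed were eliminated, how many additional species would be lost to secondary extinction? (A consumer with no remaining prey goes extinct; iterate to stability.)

Remove Rockweed.
Round 1: Amphipod (all prey gone), Limpet (all prey gone), Chiton (all prey gone) → extinct.
Round 2: Sculpin (all prey gone) → extinct.
Round 3: Oystercatcher (all prey gone), Sea Star (all prey gone) → extinct.
No further losses. Total secondary extinctions: 6.

6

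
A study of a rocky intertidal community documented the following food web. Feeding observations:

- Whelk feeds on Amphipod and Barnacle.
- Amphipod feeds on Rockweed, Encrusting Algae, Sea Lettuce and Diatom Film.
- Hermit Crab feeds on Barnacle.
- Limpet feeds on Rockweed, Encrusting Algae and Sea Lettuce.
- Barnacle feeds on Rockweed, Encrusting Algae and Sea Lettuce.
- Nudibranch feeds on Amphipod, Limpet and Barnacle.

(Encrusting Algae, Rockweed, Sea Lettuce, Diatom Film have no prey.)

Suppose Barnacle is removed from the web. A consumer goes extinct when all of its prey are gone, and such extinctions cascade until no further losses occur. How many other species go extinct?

1

Remove Barnacle.
Round 1: Hermit Crab (all prey gone) → extinct.
No further losses. Total secondary extinctions: 1.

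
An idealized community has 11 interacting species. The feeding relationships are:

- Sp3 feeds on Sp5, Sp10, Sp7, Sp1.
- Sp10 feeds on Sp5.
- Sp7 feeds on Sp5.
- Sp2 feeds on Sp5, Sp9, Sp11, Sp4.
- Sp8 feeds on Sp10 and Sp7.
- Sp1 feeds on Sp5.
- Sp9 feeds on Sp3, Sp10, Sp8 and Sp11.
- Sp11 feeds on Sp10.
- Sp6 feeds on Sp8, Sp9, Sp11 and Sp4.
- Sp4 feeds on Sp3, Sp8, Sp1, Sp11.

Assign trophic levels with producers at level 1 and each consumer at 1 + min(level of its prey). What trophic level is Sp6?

Trophic level 4

Sp5 is a producer → level 1.
Sp1 eats Sp5 → level 2.
Sp4 eats Sp1 → level 3.
Sp6 eats Sp4 → level 4.
No prey of Sp6 is below level 3, so 4 is the minimum.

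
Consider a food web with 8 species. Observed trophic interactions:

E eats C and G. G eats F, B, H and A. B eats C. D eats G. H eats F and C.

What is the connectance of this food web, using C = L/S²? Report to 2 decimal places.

C = 0.16

The web has S = 8 species and L = 10 feeding links.
C = L / S² = 10 / 64 = 0.1562 ≈ 0.16.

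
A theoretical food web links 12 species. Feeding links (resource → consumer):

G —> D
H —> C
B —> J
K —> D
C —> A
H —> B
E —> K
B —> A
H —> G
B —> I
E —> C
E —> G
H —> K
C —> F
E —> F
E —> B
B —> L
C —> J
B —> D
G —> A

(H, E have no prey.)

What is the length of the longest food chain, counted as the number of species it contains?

One longest chain: H → B → I.
It has 3 species and 2 links.

3 species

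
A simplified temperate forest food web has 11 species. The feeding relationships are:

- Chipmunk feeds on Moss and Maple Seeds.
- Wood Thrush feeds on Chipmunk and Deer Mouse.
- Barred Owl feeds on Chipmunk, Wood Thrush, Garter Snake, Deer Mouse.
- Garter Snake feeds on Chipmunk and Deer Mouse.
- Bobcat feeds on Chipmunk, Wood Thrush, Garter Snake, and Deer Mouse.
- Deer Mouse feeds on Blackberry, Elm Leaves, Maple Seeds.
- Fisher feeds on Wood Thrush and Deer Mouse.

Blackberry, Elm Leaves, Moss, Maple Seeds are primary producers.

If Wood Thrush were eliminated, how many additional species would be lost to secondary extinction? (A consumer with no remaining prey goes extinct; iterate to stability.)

Remove Wood Thrush.
Every predator of it retains at least one other prey: Bobcat still has Chipmunk, Deer Mouse, Garter Snake; Fisher still has Deer Mouse; Barred Owl still has Chipmunk, Deer Mouse, Garter Snake.
No consumer loses all prey, so no secondary extinctions occur.

0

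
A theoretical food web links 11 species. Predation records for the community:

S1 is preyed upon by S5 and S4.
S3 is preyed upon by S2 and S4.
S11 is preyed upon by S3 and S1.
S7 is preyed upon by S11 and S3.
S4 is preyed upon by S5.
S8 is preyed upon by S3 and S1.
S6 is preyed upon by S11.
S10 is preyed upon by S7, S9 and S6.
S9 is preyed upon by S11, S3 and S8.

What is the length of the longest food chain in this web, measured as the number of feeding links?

One longest chain: S10 → S9 → S8 → S1 → S4 → S5.
It has 6 species and 5 links.

5 links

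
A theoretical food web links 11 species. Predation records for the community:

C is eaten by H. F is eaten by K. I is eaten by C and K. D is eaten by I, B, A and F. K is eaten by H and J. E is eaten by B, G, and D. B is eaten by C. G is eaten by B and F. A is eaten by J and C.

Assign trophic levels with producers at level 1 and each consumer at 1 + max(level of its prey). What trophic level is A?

Trophic level 3

E is a producer → level 1.
D eats E → level 2.
A eats D → level 3.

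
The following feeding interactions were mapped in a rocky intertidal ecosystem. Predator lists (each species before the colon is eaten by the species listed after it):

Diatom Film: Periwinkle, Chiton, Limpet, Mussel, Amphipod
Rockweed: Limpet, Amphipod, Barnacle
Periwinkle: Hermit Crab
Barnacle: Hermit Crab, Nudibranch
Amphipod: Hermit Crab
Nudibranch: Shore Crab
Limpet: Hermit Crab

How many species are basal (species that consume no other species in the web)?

Basal species (no prey listed): Diatom Film, Rockweed.
Count: 2.

2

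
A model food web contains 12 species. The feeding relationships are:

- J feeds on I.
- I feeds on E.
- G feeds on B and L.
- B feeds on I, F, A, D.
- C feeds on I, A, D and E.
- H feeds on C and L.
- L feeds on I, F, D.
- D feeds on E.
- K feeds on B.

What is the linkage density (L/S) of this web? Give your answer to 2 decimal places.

L/S = 1.58

There are L = 19 links among S = 12 species.
L/S = 19/12 = 1.5833 ≈ 1.58.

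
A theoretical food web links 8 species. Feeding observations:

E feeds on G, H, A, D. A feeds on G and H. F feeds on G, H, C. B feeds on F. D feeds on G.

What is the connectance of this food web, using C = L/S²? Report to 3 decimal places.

C = 0.172

The web has S = 8 species and L = 11 feeding links.
C = L / S² = 11 / 64 = 0.1719 ≈ 0.172.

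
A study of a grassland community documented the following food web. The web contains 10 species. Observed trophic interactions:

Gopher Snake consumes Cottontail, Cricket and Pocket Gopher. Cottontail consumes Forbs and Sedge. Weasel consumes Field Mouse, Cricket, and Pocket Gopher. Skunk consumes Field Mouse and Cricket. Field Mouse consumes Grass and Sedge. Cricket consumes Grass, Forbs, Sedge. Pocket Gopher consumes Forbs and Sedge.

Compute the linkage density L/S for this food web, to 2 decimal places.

L/S = 1.70

There are L = 17 links among S = 10 species.
L/S = 17/10 = 1.7000 ≈ 1.70.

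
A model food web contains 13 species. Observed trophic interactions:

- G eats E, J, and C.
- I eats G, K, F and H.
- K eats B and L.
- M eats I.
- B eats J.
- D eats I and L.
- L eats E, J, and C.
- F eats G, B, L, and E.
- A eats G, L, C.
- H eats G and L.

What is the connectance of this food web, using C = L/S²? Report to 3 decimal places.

The web has S = 13 species and L = 25 feeding links.
C = L / S² = 25 / 169 = 0.1479 ≈ 0.148.

C = 0.148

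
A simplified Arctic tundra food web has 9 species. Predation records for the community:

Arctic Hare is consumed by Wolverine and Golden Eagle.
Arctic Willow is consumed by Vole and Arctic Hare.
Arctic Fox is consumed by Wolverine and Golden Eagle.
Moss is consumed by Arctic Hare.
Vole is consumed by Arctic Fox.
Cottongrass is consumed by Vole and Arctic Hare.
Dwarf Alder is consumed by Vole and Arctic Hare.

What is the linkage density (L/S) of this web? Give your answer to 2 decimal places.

L/S = 1.33

There are L = 12 links among S = 9 species.
L/S = 12/9 = 1.3333 ≈ 1.33.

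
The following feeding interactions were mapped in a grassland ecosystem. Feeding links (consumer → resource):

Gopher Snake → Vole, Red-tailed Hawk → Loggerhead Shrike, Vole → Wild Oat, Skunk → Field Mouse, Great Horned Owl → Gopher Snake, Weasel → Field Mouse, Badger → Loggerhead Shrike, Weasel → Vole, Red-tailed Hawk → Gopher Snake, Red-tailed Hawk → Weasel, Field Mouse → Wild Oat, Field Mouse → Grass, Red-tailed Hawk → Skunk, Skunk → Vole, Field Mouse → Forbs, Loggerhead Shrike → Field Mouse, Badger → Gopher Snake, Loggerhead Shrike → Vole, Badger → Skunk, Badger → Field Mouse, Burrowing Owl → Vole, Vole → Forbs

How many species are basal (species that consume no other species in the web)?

Basal species (no prey listed): Grass, Wild Oat, Forbs.
Count: 3.

3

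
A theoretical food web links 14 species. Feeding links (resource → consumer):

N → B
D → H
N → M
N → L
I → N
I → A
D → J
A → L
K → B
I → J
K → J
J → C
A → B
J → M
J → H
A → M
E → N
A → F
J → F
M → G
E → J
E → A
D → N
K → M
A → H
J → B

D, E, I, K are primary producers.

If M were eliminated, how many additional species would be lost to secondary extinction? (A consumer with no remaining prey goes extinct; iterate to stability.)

Remove M.
Round 1: G (all prey gone) → extinct.
No further losses. Total secondary extinctions: 1.

1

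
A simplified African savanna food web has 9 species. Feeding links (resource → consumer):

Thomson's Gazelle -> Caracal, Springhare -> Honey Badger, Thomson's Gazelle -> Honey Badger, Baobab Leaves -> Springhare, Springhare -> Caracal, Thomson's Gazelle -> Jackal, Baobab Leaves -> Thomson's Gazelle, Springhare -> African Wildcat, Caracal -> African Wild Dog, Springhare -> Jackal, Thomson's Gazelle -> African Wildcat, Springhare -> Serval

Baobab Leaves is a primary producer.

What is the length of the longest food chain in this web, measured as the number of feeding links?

One longest chain: Baobab Leaves → Springhare → Caracal → African Wild Dog.
It has 4 species and 3 links.

3 links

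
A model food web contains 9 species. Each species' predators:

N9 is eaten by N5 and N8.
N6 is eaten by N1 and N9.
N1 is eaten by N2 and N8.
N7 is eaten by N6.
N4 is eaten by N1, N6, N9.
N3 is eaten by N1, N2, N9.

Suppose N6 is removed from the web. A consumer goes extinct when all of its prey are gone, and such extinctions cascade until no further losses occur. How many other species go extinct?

Remove N6.
Every predator of it retains at least one other prey: N9 still has N4, N3; N1 still has N4, N3.
No consumer loses all prey, so no secondary extinctions occur.

0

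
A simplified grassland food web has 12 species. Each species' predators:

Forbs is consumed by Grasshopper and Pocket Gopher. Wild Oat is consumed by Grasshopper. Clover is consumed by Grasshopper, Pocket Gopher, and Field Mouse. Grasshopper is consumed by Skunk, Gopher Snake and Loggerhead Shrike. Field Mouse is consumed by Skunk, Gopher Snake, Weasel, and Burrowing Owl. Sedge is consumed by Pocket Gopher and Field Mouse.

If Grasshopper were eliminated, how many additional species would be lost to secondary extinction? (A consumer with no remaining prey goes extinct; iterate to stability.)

1

Remove Grasshopper.
Round 1: Loggerhead Shrike (all prey gone) → extinct.
No further losses. Total secondary extinctions: 1.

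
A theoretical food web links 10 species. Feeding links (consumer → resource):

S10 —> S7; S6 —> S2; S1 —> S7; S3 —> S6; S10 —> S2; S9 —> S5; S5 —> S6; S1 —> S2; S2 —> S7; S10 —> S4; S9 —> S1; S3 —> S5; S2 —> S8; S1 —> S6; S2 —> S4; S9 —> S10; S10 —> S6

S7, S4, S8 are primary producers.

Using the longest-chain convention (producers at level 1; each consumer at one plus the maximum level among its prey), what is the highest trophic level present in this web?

Producers (level 1): S7, S4, S8.
S7 → S2 → S6 → S5 → S3 gives S3 level 5.
No species has a prey at level 5, so no species reaches level 6.

5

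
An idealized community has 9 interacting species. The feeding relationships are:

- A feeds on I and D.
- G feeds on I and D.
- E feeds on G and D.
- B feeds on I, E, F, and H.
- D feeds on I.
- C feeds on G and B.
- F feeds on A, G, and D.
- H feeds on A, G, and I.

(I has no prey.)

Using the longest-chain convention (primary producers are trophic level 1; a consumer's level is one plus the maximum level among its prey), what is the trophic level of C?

Trophic level 6

I is a producer → level 1.
D eats I → level 2.
A eats D (level 2); other prey at levels: I 1 → level 3.
H eats A (level 3); other prey at levels: I 1, G 3 → level 4.
B eats H (level 4); other prey at levels: I 1, E 4, F 4 → level 5.
C eats B (level 5); other prey at levels: G 3 → level 6.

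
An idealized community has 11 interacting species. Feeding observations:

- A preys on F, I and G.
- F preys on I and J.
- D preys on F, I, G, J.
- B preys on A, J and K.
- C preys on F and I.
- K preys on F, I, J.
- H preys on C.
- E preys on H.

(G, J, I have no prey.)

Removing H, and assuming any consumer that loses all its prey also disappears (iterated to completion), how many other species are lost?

1

Remove H.
Round 1: E (all prey gone) → extinct.
No further losses. Total secondary extinctions: 1.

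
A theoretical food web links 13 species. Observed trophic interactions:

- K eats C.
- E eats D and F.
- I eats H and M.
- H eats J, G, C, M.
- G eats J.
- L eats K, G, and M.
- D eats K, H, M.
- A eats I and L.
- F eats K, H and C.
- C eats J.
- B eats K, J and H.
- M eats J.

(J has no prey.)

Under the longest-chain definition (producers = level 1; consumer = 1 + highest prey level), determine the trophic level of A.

Trophic level 5

J is a producer → level 1.
C eats J → level 2.
H eats C (level 2); other prey at levels: J 1, G 2, M 2 → level 3.
I eats H (level 3); other prey at levels: M 2 → level 4.
A eats I (level 4); other prey at levels: L 4 → level 5.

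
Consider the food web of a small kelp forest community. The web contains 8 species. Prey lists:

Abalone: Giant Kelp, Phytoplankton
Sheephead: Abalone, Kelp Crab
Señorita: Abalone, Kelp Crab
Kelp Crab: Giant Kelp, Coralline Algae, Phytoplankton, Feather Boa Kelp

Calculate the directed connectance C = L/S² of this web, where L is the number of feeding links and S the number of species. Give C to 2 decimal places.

C = 0.16

The web has S = 8 species and L = 10 feeding links.
C = L / S² = 10 / 64 = 0.1562 ≈ 0.16.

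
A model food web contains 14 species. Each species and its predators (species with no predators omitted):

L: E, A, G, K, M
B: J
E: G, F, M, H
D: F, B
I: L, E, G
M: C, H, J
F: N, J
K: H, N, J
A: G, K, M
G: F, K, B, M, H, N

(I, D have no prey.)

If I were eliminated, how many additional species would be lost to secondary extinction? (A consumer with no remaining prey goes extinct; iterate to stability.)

8

Remove I.
Round 1: L (all prey gone) → extinct.
Round 2: E (all prey gone), A (all prey gone) → extinct.
Round 3: G (all prey gone) → extinct.
Round 4: K (all prey gone), M (all prey gone) → extinct.
Round 5: C (all prey gone), H (all prey gone) → extinct.
No further losses. Total secondary extinctions: 8.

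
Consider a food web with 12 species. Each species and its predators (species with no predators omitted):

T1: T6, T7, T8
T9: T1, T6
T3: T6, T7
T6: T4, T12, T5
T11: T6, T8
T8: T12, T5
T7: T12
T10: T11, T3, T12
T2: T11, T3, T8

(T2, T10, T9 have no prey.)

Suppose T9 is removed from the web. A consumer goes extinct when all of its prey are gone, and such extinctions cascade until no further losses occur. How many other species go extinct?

Remove T9.
Round 1: T1 (all prey gone) → extinct.
No further losses. Total secondary extinctions: 1.

1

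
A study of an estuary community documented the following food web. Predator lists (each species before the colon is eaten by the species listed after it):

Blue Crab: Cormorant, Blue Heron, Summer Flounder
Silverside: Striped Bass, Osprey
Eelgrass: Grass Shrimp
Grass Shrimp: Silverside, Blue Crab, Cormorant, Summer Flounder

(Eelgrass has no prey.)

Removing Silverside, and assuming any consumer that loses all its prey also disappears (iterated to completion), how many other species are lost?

2

Remove Silverside.
Round 1: Striped Bass (all prey gone), Osprey (all prey gone) → extinct.
No further losses. Total secondary extinctions: 2.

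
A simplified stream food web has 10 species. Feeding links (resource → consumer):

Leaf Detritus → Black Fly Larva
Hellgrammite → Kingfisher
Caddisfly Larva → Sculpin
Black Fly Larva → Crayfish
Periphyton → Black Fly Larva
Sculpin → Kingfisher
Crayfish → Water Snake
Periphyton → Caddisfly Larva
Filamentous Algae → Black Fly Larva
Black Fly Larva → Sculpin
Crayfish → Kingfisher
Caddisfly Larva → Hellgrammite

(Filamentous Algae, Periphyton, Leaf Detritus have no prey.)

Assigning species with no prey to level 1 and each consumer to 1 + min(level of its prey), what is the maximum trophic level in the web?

4

Basal resources (level 1): Filamentous Algae, Periphyton, Leaf Detritus.
Following each consumer down to its lowest-level prey: Filamentous Algae → Black Fly Larva → Crayfish → Water Snake (levels 1 through 4).
All prey of Water Snake (Crayfish 3) are at level 3 or above, so Water Snake is at level 1 + 3 = 4.
Every consumer has at least one prey at level 3 or below, so none exceeds level 4.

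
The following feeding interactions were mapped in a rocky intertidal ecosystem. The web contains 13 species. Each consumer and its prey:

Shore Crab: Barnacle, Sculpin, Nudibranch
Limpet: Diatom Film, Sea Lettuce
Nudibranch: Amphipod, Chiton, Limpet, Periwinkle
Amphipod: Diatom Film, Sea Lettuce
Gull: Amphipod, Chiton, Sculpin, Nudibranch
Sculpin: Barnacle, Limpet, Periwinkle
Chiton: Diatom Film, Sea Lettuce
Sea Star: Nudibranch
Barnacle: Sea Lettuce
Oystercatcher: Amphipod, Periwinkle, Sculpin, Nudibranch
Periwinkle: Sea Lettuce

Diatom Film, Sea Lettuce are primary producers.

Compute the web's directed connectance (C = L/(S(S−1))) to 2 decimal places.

The web has S = 13 species and L = 27 feeding links.
C = L / (S(S−1)) = 27 / 156 = 0.1731 ≈ 0.17.

C = 0.17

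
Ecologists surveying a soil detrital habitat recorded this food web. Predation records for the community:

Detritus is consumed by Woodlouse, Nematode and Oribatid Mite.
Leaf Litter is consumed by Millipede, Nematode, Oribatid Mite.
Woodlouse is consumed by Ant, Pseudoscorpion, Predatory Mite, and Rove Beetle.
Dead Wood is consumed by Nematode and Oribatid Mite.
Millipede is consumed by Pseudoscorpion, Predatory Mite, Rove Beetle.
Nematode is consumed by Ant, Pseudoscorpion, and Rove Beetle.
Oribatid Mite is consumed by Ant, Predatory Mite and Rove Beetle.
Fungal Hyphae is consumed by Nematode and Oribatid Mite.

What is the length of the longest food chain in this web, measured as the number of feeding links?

2 links

One longest chain: Leaf Litter → Millipede → Predatory Mite.
It has 3 species and 2 links.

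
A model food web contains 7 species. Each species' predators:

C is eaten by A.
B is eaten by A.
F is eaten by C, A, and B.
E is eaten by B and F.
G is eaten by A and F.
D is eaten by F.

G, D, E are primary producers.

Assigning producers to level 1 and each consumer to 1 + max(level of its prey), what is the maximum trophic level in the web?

Producers (level 1): G, D, E.
G → F → C → A gives A level 4.
No species has a prey at level 4, so no species reaches level 5.

4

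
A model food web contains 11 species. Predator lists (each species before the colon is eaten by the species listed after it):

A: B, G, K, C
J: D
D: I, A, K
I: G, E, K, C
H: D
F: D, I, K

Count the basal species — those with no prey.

3

Basal species (no prey listed): J, H, F.
Count: 3.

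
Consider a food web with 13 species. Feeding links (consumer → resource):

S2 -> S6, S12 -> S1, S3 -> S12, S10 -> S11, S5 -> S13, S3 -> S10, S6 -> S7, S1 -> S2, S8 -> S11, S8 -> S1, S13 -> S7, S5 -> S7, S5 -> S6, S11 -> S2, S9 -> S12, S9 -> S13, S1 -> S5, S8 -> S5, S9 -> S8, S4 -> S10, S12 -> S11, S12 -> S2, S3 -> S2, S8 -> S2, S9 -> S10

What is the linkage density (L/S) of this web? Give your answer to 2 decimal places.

There are L = 25 links among S = 13 species.
L/S = 25/13 = 1.9231 ≈ 1.92.

L/S = 1.92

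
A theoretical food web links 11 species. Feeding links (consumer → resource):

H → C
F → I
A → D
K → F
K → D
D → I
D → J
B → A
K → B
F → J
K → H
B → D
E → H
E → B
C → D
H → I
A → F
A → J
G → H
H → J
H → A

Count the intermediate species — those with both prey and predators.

6

Intermediate species (has both prey and predators): F, D, A, C, H, B.
Count: 6.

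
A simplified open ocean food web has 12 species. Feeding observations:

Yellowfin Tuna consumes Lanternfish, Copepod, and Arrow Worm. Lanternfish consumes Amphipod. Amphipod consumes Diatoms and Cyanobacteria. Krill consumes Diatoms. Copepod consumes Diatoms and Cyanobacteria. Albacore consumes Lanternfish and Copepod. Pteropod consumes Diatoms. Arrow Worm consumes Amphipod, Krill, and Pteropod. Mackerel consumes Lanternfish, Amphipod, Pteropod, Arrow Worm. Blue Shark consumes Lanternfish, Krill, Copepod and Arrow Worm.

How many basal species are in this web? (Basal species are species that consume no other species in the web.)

2

Basal species (no prey listed): Cyanobacteria, Diatoms.
Count: 2.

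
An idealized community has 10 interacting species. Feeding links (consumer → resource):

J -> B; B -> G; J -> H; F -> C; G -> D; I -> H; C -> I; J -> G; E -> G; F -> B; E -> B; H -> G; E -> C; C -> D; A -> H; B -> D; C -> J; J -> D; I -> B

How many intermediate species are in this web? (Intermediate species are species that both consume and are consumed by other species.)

Intermediate species (has both prey and predators): G, B, H, I, J, C.
Count: 6.

6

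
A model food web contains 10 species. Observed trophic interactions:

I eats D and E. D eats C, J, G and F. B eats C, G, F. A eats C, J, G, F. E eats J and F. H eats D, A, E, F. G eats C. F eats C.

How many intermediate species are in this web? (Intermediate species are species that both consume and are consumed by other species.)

5

Intermediate species (has both prey and predators): F, G, E, A, D.
Count: 5.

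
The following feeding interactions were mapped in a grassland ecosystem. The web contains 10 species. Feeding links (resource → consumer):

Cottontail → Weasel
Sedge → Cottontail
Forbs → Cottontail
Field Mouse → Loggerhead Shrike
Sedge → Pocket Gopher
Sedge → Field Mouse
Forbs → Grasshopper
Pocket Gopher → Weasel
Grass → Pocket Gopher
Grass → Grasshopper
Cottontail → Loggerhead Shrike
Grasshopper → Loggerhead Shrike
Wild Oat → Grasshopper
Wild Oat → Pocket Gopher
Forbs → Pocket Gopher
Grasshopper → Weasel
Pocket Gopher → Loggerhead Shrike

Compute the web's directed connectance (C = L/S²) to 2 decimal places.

The web has S = 10 species and L = 17 feeding links.
C = L / S² = 17 / 100 = 0.1700 ≈ 0.17.

C = 0.17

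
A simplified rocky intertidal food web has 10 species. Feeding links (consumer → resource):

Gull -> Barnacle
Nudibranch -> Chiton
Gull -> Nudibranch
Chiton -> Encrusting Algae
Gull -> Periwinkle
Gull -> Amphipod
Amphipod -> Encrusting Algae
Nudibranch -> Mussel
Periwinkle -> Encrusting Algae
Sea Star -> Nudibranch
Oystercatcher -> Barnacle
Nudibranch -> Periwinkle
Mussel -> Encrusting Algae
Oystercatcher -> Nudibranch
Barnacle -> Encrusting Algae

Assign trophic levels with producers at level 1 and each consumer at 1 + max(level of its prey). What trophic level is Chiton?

Encrusting Algae is a producer → level 1.
Chiton eats Encrusting Algae → level 2.

Trophic level 2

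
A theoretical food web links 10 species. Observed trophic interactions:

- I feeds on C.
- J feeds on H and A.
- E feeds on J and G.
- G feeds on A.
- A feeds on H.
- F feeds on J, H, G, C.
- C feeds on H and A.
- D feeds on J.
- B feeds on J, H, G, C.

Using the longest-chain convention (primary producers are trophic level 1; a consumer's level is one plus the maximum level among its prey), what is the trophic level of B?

Trophic level 4

H is a producer → level 1.
A eats H → level 2.
J eats A (level 2); other prey at levels: H 1 → level 3.
B eats J (level 3); other prey at levels: H 1, C 3, G 3 → level 4.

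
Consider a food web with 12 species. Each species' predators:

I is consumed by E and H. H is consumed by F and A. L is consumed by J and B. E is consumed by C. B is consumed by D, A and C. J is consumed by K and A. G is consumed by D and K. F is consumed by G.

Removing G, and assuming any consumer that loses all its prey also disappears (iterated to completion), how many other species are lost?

0

Remove G.
Every predator of it retains at least one other prey: K still has J; D still has B.
No consumer loses all prey, so no secondary extinctions occur.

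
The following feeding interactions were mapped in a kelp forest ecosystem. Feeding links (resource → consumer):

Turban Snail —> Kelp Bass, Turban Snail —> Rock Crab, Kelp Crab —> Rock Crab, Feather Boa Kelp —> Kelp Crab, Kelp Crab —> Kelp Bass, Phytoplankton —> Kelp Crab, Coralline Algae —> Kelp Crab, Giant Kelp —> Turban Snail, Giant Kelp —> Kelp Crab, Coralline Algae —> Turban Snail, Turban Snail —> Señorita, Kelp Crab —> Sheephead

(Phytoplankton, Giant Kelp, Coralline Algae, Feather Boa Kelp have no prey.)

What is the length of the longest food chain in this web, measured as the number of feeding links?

One longest chain: Phytoplankton → Kelp Crab → Kelp Bass.
It has 3 species and 2 links.

2 links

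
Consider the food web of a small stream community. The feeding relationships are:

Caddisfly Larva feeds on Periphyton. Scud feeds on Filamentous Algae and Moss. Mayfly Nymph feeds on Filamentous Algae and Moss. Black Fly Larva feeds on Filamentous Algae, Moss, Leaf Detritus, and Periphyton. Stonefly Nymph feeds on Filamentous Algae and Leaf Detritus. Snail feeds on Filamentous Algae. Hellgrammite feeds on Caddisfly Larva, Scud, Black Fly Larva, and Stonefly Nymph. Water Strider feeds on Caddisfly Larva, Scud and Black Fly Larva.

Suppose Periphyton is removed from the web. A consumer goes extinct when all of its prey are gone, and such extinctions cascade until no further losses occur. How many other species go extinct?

Remove Periphyton.
Round 1: Caddisfly Larva (all prey gone) → extinct.
No further losses. Total secondary extinctions: 1.

1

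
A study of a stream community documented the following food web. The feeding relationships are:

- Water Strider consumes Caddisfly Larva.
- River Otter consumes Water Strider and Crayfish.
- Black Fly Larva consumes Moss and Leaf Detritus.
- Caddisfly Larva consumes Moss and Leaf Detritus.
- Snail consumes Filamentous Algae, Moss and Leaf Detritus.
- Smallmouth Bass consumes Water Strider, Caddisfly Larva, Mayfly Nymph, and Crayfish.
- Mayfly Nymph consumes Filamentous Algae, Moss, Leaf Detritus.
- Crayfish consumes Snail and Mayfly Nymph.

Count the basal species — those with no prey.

3

Basal species (no prey listed): Leaf Detritus, Moss, Filamentous Algae.
Count: 3.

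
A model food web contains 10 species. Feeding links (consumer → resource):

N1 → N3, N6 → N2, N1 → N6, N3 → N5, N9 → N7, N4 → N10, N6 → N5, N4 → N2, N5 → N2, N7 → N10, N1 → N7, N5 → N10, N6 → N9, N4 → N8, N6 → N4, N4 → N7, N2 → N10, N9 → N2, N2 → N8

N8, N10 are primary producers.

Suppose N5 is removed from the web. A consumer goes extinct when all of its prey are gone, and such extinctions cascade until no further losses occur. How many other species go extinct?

1

Remove N5.
Round 1: N3 (all prey gone) → extinct.
No further losses. Total secondary extinctions: 1.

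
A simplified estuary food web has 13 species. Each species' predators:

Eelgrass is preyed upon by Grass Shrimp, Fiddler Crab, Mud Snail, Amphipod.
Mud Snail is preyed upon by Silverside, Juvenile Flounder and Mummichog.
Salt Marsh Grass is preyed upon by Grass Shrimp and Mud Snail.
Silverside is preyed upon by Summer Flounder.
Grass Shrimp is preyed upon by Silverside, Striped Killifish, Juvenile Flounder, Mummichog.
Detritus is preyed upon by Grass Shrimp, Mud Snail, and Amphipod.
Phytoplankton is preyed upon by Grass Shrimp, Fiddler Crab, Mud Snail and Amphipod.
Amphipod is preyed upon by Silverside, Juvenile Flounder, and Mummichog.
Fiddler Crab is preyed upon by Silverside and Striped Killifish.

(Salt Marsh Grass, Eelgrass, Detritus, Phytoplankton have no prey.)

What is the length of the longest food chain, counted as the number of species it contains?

4 species

One longest chain: Eelgrass → Amphipod → Silverside → Summer Flounder.
It has 4 species and 3 links.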